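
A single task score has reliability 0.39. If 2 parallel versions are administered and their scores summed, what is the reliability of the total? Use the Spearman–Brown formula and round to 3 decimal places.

ρ_k = kρ / (1 + (k−1)ρ) = 2·0.39 / (1 + 1·0.39) = 0.780 / 1.390 = 0.561.

0.561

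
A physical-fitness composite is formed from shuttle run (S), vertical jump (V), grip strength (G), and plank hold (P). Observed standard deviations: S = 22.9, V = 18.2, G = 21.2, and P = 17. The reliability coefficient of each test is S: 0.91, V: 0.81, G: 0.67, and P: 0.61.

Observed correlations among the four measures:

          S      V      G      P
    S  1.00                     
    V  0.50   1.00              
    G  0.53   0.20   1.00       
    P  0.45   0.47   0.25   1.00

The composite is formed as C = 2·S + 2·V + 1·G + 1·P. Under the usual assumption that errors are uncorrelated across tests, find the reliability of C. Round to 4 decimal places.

Var(C) = 2²·22.9² + 2²·18.2² + 21.2² + 17² + 2·[4·22.9·18.2·0.50 + 2·22.9·21.2·0.53 + 2·22.9·17·0.45 + 2·18.2·21.2·0.20 + 2·18.2·17·0.47 + 21.2·17·0.25] = 4161.04 + 4467.62 = 8628.66.
Because errors are independent across components, Cov(Tᵢ,Tⱼ) = Cov(Xᵢ,Xⱼ); the off-diagonal part of the true-score variance is the same as above.
True-score variance = [2²·22.9²·0.91 + 2²·18.2²·0.81 + 21.2²·0.67 + 17²·0.61] + 4467.62 = 3459.48 + 4467.62 = 7927.11.
Reliability = 7927.11 / 8628.66 = 0.9187.

0.9187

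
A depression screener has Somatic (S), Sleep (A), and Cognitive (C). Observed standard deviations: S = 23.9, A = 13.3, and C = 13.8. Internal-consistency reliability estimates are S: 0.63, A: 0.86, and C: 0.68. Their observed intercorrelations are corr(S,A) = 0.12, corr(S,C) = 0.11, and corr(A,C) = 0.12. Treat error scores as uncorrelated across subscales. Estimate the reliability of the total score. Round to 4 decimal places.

0.7375

Var(S+A+C) = 23.9² + 13.3² + 13.8² + 2·[23.9·13.3·0.12 + 23.9·13.8·0.11 + 13.3·13.8·0.12] = 938.54 + 192.899 = 1131.44.
With uncorrelated errors the cross-covariances are all true-score covariance, so they carry over unchanged; only the diagonal terms shrink to ρᵢσᵢ².
True-score variance = [23.9²·0.63 + 13.3²·0.86 + 13.8²·0.68] + 192.899 = 641.487 + 192.899 = 834.386.
Reliability = 834.386 / 1131.44 = 0.7375.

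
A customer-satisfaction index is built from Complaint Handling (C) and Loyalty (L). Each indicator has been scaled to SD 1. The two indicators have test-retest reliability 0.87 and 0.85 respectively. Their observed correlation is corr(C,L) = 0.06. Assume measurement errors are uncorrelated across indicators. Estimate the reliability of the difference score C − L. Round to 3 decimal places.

Var(C−L) = 1 + 1 − 2·0.06 = 2 − 0.12 = 1.88.
Under uncorrelated errors the observed covariances equal the true-score covariances, so only the own-variance terms attenuate.
True-score variance = [0.87 + 0.85] − 0.12 = 1.72 − 0.12 = 1.6.
Reliability = 1.6 / 1.88 = 0.851.

0.851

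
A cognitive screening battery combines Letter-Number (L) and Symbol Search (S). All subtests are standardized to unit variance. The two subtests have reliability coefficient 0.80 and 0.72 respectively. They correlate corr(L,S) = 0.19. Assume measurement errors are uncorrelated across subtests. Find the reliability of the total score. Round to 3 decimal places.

0.798

Var(L+S) = 2 + 2·[0.19] = 2 + 0.38 = 2.38.
Because errors are independent across components, Cov(Tᵢ,Tⱼ) = Cov(Xᵢ,Xⱼ); the off-diagonal part of the true-score variance is the same as above.
True-score variance = [0.80 + 0.72] + 0.38 = 1.52 + 0.38 = 1.9.
Reliability = 1.9 / 2.38 = 0.798.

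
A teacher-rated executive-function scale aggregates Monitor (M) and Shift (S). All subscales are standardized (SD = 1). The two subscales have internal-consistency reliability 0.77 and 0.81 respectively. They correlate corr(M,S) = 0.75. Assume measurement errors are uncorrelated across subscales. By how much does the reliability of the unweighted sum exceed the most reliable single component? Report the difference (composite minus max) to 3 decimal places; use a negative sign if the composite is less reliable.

Var(sum) = 2 + 1.5 = 3.5; true-score variance = 1.58 + 1.5 = 3.08; composite reliability = 0.8800.
Max component reliability = 0.8100.
Difference = 0.8800 − 0.8100 = 0.070.

0.070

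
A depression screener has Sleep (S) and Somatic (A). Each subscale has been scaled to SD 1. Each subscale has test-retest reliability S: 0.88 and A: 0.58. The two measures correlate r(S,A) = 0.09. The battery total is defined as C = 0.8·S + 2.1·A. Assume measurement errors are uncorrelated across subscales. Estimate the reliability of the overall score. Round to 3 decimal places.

0.640

Var(C) = 0.8² + 2.1² + 2·[1.68·0.09] = 5.05 + 0.3024 = 5.3524.
With uncorrelated errors the cross-covariances are all true-score covariance, so they carry over unchanged; only the diagonal terms shrink to ρᵢσᵢ².
True-score variance = [0.8²·0.88 + 2.1²·0.58] + 0.3024 = 3.121 + 0.3024 = 3.4234.
Reliability = 3.4234 / 5.3524 = 0.640.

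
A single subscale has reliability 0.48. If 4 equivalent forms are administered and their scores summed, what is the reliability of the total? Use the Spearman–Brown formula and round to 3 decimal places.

0.787

ρ_k = kρ / (1 + (k−1)ρ) = 4·0.48 / (1 + 3·0.48) = 1.920 / 2.440 = 0.787.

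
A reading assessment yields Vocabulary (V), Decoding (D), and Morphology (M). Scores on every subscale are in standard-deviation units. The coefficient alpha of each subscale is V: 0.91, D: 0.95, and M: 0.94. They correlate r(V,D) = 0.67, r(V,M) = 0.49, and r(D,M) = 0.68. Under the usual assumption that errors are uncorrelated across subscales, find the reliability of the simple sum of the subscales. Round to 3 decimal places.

Var(V+D+M) = 3 + 2·[0.67 + 0.49 + 0.68] = 3 + 3.68 = 6.68.
Under uncorrelated errors the observed covariances equal the true-score covariances, so only the own-variance terms attenuate.
True-score variance = [0.91 + 0.95 + 0.94] + 3.68 = 2.8 + 3.68 = 6.48.
Reliability = 6.48 / 6.68 = 0.970.

0.970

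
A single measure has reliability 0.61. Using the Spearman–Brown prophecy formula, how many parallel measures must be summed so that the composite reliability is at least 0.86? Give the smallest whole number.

k ≥ ρ*(1−ρ₁)/(ρ₁(1−ρ*)) = 0.86·0.39 / (0.61·0.14) = 3.927.
Smallest integer k = 4.

4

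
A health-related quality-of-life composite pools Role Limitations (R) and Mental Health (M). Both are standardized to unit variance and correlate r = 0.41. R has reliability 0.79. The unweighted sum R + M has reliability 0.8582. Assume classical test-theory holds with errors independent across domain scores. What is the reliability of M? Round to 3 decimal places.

Var(R+M) = 2 + 2·0.41 = 2.820.
True-score variance = ρ_R + ρ_M + 2·0.41, so 0.8582 = (0.79 + ρ_M + 0.82) / 2.820.
ρ_M = 0.8582·2.820 − 0.79 − 0.82 = 0.810.

0.810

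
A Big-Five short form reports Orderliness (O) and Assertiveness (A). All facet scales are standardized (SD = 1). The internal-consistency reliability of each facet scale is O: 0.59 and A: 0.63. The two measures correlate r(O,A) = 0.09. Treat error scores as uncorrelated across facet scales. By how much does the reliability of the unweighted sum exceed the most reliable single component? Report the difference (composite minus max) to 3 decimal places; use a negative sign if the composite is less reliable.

Var(sum) = 2 + 0.18 = 2.18; true-score variance = 1.22 + 0.18 = 1.4; composite reliability = 0.6422.
Max component reliability = 0.6300.
Difference = 0.6422 − 0.6300 = 0.012.

0.012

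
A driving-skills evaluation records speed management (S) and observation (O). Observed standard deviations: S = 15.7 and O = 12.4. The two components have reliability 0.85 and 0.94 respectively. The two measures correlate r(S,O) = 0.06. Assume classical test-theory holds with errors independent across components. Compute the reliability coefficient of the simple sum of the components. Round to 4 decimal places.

Var(S+O) = 15.7² + 12.4² + 2·[15.7·12.4·0.06] = 400.25 + 23.3616 = 423.612.
Because errors are independent across components, Cov(Tᵢ,Tⱼ) = Cov(Xᵢ,Xⱼ); the off-diagonal part of the true-score variance is the same as above.
True-score variance = [15.7²·0.85 + 12.4²·0.94] + 23.3616 = 354.051 + 23.3616 = 377.412.
Reliability = 377.412 / 423.612 = 0.8909.

0.8909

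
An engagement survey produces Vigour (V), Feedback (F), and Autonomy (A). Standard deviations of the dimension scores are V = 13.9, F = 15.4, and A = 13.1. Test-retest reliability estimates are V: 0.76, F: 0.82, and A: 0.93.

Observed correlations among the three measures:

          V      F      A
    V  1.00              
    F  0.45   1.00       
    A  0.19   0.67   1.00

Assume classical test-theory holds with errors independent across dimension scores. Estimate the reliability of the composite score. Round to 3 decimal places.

0.911

Var(V+F+A) = 13.9² + 15.4² + 13.1² + 2·[13.9·15.4·0.45 + 13.9·13.1·0.19 + 15.4·13.1·0.67] = 601.98 + 532.18 = 1134.16.
Under uncorrelated errors the observed covariances equal the true-score covariances, so only the own-variance terms attenuate.
True-score variance = [13.9²·0.76 + 15.4²·0.82 + 13.1²·0.93] + 532.18 = 500.908 + 532.18 = 1033.09.
Reliability = 1033.09 / 1134.16 = 0.911.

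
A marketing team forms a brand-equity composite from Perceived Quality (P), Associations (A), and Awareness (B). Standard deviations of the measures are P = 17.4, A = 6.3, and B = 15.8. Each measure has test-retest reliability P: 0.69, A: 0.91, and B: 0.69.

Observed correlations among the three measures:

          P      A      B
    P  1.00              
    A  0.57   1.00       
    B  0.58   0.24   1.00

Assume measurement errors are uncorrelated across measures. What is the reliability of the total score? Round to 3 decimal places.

Var(P+A+B) = 17.4² + 6.3² + 15.8² + 2·[17.4·6.3·0.57 + 17.4·15.8·0.58 + 6.3·15.8·0.24] = 592.09 + 491.653 = 1083.74.
With uncorrelated errors the cross-covariances are all true-score covariance, so they carry over unchanged; only the diagonal terms shrink to ρᵢσᵢ².
True-score variance = [17.4²·0.69 + 6.3²·0.91 + 15.8²·0.69] + 491.653 = 417.274 + 491.653 = 908.927.
Reliability = 908.927 / 1083.74 = 0.839.

0.839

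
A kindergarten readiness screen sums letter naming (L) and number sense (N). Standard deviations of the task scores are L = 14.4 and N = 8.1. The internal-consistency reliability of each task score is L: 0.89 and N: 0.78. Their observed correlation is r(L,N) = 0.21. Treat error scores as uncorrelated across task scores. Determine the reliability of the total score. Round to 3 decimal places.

Var(L+N) = 14.4² + 8.1² + 2·[14.4·8.1·0.21] = 272.97 + 48.9888 = 321.959.
With uncorrelated errors the cross-covariances are all true-score covariance, so they carry over unchanged; only the diagonal terms shrink to ρᵢσᵢ².
True-score variance = [14.4²·0.89 + 8.1²·0.78] + 48.9888 = 235.726 + 48.9888 = 284.715.
Reliability = 284.715 / 321.959 = 0.884.

0.884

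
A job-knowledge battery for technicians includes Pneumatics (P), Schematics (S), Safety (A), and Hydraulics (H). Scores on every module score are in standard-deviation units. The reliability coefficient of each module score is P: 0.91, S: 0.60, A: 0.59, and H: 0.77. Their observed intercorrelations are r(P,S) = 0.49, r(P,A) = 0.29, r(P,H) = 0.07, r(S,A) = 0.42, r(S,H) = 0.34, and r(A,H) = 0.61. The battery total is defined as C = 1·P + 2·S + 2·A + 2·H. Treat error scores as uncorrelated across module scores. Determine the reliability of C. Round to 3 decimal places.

0.845

Var(C) = 1 + 2² + 2² + 2² + 2·[2·0.49 + 2·0.29 + 2·0.07 + 4·0.42 + 4·0.34 + 4·0.61] = 13 + 14.36 = 27.36.
Because errors are independent across components, Cov(Tᵢ,Tⱼ) = Cov(Xᵢ,Xⱼ); the off-diagonal part of the true-score variance is the same as above.
True-score variance = [0.91 + 2²·0.60 + 2²·0.59 + 2²·0.77] + 14.36 = 8.75 + 14.36 = 23.11.
Reliability = 23.11 / 27.36 = 0.845.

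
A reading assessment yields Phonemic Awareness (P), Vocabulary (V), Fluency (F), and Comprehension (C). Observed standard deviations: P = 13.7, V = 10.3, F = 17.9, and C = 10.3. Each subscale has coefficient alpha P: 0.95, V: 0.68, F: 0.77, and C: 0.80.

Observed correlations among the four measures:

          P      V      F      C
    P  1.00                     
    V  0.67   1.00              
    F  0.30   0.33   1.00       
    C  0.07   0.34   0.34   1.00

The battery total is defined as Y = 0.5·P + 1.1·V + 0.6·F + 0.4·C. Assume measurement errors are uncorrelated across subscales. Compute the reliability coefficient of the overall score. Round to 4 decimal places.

0.8781

Var(Y) = 0.5²·13.7² + 1.1²·10.3² + 0.6²·17.9² + 0.4²·10.3² + 2·[0.55·13.7·10.3·0.67 + 0.3·13.7·17.9·0.30 + 0.2·13.7·10.3·0.07 + 0.66·10.3·17.9·0.33 + 0.44·10.3·10.3·0.34 + 0.24·17.9·10.3·0.34] = 307.613 + 294.233 = 601.847.
Under uncorrelated errors the observed covariances equal the true-score covariances, so only the own-variance terms attenuate.
True-score variance = [0.5²·13.7²·0.95 + 1.1²·10.3²·0.68 + 0.6²·17.9²·0.77 + 0.4²·10.3²·0.80] + 294.233 = 234.264 + 294.233 = 528.498.
Reliability = 528.498 / 601.847 = 0.8781.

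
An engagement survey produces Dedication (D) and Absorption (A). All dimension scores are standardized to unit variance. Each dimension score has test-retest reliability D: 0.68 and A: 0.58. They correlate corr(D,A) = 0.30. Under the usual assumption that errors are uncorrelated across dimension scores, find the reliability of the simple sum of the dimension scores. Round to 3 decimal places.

0.715

Var(D+A) = 2 + 2·[0.30] = 2 + 0.6 = 2.6.
Under uncorrelated errors the observed covariances equal the true-score covariances, so only the own-variance terms attenuate.
True-score variance = [0.68 + 0.58] + 0.6 = 1.26 + 0.6 = 1.86.
Reliability = 1.86 / 2.6 = 0.715.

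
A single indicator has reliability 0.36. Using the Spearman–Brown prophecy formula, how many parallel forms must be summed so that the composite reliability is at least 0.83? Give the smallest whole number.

9

k ≥ ρ*(1−ρ₁)/(ρ₁(1−ρ*)) = 0.83·0.64 / (0.36·0.17) = 8.680.
Smallest integer k = 9.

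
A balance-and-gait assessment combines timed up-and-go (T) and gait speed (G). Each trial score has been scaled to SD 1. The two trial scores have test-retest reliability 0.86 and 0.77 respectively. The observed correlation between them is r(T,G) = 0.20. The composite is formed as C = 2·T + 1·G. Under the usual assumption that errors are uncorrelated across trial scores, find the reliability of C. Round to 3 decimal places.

Var(C) = 2² + 1 + 2·[2·0.20] = 5 + 0.8 = 5.8.
Because errors are independent across components, Cov(Tᵢ,Tⱼ) = Cov(Xᵢ,Xⱼ); the off-diagonal part of the true-score variance is the same as above.
True-score variance = [2²·0.86 + 0.77] + 0.8 = 4.21 + 0.8 = 5.01.
Reliability = 5.01 / 5.8 = 0.864.

0.864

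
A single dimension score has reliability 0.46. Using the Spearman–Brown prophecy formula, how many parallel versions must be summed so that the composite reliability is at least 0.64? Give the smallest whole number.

k ≥ ρ*(1−ρ₁)/(ρ₁(1−ρ*)) = 0.64·0.54 / (0.46·0.36) = 2.087.
Smallest integer k = 3.

3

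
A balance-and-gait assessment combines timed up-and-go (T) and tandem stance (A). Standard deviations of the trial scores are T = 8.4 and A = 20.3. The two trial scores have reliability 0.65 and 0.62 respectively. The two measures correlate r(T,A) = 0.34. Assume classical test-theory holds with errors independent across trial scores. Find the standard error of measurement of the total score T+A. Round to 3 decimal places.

Var(total) = 482.65 + 115.954 = 598.604.
True-score variance = 301.36 + 115.954 = 417.313, so reliability = 0.6971.
Error variance = 598.604 − 417.313 = 181.29; SEM = √181.29 = 13.464.

13.464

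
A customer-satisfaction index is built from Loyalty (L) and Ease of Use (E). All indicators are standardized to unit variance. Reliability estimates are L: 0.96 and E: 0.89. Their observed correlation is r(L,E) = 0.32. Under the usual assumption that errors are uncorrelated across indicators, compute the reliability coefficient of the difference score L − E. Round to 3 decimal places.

Var(L−E) = 1 + 1 − 2·0.32 = 2 − 0.64 = 1.36.
Under uncorrelated errors the observed covariances equal the true-score covariances, so only the own-variance terms attenuate.
True-score variance = [0.96 + 0.89] − 0.64 = 1.85 − 0.64 = 1.21.
Reliability = 1.21 / 1.36 = 0.890.

0.890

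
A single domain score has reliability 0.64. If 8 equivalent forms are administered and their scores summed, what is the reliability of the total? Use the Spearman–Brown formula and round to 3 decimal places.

ρ_k = kρ / (1 + (k−1)ρ) = 8·0.64 / (1 + 7·0.64) = 5.120 / 5.480 = 0.934.

0.934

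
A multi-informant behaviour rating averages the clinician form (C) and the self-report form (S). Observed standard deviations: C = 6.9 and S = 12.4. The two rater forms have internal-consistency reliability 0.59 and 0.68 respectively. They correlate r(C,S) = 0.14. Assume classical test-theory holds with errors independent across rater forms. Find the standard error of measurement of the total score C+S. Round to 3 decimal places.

8.290

Var(total) = 201.37 + 23.9568 = 225.327.
True-score variance = 132.647 + 23.9568 = 156.604, so reliability = 0.6950.
Error variance = 225.327 − 156.604 = 68.7233; SEM = √68.7233 = 8.290.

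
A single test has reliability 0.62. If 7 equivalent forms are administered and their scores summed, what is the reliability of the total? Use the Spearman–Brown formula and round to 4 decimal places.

ρ_k = kρ / (1 + (k−1)ρ) = 7·0.62 / (1 + 6·0.62) = 4.340 / 4.720 = 0.9195.

0.9195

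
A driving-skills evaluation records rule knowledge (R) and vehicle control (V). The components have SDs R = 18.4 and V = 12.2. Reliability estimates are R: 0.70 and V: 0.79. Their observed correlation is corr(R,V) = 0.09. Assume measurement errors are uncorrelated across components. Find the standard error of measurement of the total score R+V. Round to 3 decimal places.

11.525

Var(total) = 487.4 + 40.4064 = 527.806.
True-score variance = 354.576 + 40.4064 = 394.982, so reliability = 0.7483.
Error variance = 527.806 − 394.982 = 132.824; SEM = √132.824 = 11.525.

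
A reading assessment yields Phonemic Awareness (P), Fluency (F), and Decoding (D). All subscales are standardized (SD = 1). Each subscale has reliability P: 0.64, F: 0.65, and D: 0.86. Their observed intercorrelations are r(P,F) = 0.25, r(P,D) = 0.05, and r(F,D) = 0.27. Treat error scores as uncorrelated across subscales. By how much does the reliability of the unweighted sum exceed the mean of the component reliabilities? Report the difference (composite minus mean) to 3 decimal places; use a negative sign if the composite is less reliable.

0.078

Var(sum) = 3 + 1.14 = 4.14; true-score variance = 2.15 + 1.14 = 3.29; composite reliability = 0.7947.
Mean component reliability = 0.7167.
Difference = 0.7947 − 0.7167 = 0.078.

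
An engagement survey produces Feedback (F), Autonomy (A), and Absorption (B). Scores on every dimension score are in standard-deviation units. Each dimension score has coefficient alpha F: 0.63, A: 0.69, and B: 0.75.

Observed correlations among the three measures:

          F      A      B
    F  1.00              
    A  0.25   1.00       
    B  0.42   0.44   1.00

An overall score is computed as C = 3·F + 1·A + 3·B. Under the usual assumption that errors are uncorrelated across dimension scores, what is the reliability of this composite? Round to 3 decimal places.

0.808

Var(C) = 3² + 1 + 3² + 2·[3·0.25 + 9·0.42 + 3·0.44] = 19 + 11.7 = 30.7.
Under uncorrelated errors the observed covariances equal the true-score covariances, so only the own-variance terms attenuate.
True-score variance = [3²·0.63 + 0.69 + 3²·0.75] + 11.7 = 13.11 + 11.7 = 24.81.
Reliability = 24.81 / 30.7 = 0.808.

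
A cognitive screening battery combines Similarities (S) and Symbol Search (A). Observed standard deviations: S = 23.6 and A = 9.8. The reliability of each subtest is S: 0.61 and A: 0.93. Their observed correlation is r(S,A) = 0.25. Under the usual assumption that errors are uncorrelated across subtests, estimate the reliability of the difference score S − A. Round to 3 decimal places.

Var(S−A) = 23.6² + 9.8² − 2·23.6·9.8·0.25 = 653 − 115.64 = 537.36.
Because errors are independent across components, Cov(Tᵢ,Tⱼ) = Cov(Xᵢ,Xⱼ); the off-diagonal part of the true-score variance is the same as above.
True-score variance = [23.6²·0.61 + 9.8²·0.93] − 115.64 = 429.063 − 115.64 = 313.423.
Reliability = 313.423 / 537.36 = 0.583.

0.583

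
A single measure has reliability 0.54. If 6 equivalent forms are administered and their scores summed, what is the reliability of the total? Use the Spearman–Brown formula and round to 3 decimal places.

0.876

ρ_k = kρ / (1 + (k−1)ρ) = 6·0.54 / (1 + 5·0.54) = 3.240 / 3.700 = 0.876.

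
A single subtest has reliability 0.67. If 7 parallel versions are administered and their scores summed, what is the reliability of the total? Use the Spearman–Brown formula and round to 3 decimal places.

0.934

ρ_k = kρ / (1 + (k−1)ρ) = 7·0.67 / (1 + 6·0.67) = 4.690 / 5.020 = 0.934.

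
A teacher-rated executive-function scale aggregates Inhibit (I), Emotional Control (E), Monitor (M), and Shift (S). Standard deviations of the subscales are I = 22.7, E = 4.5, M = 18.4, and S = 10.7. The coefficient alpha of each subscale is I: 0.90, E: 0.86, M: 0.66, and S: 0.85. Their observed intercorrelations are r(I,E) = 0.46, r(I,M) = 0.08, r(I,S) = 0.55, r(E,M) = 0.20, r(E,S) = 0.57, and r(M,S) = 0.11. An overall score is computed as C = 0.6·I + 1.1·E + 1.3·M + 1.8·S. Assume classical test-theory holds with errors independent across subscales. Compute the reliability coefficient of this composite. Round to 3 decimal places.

Var(C) = 0.6²·22.7² + 1.1²·4.5² + 1.3²·18.4² + 1.8²·10.7² + 2·[0.66·22.7·4.5·0.46 + 0.78·22.7·18.4·0.08 + 1.08·22.7·10.7·0.55 + 1.43·4.5·18.4·0.20 + 1.98·4.5·10.7·0.57 + 2.34·18.4·10.7·0.11] = 1153.12 + 660.105 = 1813.23.
With uncorrelated errors the cross-covariances are all true-score covariance, so they carry over unchanged; only the diagonal terms shrink to ρᵢσᵢ².
True-score variance = [0.6²·22.7²·0.90 + 1.1²·4.5²·0.86 + 1.3²·18.4²·0.66 + 1.8²·10.7²·0.85] + 660.105 = 880.961 + 660.105 = 1541.07.
Reliability = 1541.07 / 1813.23 = 0.850.

0.850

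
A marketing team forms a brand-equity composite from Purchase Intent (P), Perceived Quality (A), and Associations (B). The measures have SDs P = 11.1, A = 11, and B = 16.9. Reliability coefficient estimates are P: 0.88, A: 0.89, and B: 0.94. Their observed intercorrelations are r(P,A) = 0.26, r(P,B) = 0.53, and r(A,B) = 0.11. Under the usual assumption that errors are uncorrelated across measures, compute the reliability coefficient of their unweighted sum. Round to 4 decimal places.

0.9457

Var(P+A+B) = 11.1² + 11² + 16.9² + 2·[11.1·11·0.26 + 11.1·16.9·0.53 + 11·16.9·0.11] = 529.82 + 303.235 = 833.055.
Because errors are independent across components, Cov(Tᵢ,Tⱼ) = Cov(Xᵢ,Xⱼ); the off-diagonal part of the true-score variance is the same as above.
True-score variance = [11.1²·0.88 + 11²·0.89 + 16.9²·0.94] + 303.235 = 484.588 + 303.235 = 787.824.
Reliability = 787.824 / 833.055 = 0.9457.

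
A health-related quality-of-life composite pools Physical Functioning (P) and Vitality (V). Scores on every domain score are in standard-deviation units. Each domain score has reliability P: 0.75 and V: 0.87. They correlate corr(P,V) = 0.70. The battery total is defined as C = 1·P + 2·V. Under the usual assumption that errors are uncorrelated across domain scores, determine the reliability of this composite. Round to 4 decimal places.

Var(C) = 1 + 2² + 2·[2·0.70] = 5 + 2.8 = 7.8.
With uncorrelated errors the cross-covariances are all true-score covariance, so they carry over unchanged; only the diagonal terms shrink to ρᵢσᵢ².
True-score variance = [0.75 + 2²·0.87] + 2.8 = 4.23 + 2.8 = 7.03.
Reliability = 7.03 / 7.8 = 0.9013.

0.9013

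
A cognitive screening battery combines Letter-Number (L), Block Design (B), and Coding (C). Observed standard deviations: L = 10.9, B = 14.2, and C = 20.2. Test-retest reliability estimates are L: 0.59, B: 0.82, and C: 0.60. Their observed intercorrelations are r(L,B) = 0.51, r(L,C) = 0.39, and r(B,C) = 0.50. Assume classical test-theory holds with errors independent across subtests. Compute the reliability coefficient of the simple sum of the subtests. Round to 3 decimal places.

0.815

Var(L+B+C) = 10.9² + 14.2² + 20.2² + 2·[10.9·14.2·0.51 + 10.9·20.2·0.39 + 14.2·20.2·0.50] = 728.49 + 616.456 = 1344.95.
Under uncorrelated errors the observed covariances equal the true-score covariances, so only the own-variance terms attenuate.
True-score variance = [10.9²·0.59 + 14.2²·0.82 + 20.2²·0.60] + 616.456 = 480.267 + 616.456 = 1096.72.
Reliability = 1096.72 / 1344.95 = 0.815.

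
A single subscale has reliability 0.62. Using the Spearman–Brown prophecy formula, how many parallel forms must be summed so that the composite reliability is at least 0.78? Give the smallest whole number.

3

k ≥ ρ*(1−ρ₁)/(ρ₁(1−ρ*)) = 0.78·0.38 / (0.62·0.22) = 2.173.
Smallest integer k = 3.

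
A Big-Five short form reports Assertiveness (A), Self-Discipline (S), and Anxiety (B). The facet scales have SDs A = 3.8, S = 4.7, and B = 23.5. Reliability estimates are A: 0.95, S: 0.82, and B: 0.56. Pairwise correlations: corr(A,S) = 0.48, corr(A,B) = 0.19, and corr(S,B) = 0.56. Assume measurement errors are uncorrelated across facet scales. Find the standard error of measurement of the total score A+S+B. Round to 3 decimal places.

Var(total) = 588.78 + 174.784 = 763.564.
True-score variance = 341.092 + 174.784 = 515.875, so reliability = 0.6756.
Error variance = 763.564 − 515.875 = 247.688; SEM = √247.688 = 15.738.

15.738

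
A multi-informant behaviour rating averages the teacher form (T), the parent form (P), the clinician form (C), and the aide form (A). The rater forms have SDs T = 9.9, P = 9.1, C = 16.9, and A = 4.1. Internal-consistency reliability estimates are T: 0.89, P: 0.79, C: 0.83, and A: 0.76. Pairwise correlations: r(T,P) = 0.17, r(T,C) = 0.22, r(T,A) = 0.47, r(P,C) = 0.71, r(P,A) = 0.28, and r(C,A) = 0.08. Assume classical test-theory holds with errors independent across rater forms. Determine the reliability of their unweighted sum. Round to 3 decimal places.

0.908

Var(T+P+C+A) = 9.9² + 9.1² + 16.9² + 4.1² + 2·[9.9·9.1·0.17 + 9.9·16.9·0.22 + 9.9·4.1·0.47 + 9.1·16.9·0.71 + 9.1·4.1·0.28 + 16.9·4.1·0.08] = 483.24 + 392.763 = 876.003.
Under uncorrelated errors the observed covariances equal the true-score covariances, so only the own-variance terms attenuate.
True-score variance = [9.9²·0.89 + 9.1²·0.79 + 16.9²·0.83 + 4.1²·0.76] + 392.763 = 402.481 + 392.763 = 795.244.
Reliability = 795.244 / 876.003 = 0.908.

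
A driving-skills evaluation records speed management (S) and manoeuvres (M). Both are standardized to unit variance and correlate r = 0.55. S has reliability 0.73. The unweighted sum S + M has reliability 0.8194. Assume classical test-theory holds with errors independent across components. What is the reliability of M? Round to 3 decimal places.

0.710

Var(S+M) = 2 + 2·0.55 = 3.100.
True-score variance = ρ_S + ρ_M + 2·0.55, so 0.8194 = (0.73 + ρ_M + 1.10) / 3.100.
ρ_M = 0.8194·3.100 − 0.73 − 1.10 = 0.710.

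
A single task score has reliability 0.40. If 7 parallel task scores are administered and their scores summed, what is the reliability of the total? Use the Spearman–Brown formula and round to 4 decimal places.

ρ_k = kρ / (1 + (k−1)ρ) = 7·0.40 / (1 + 6·0.40) = 2.800 / 3.400 = 0.8235.

0.8235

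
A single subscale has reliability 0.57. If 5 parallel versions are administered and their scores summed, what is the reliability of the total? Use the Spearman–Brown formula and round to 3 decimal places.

0.869

ρ_k = kρ / (1 + (k−1)ρ) = 5·0.57 / (1 + 4·0.57) = 2.850 / 3.280 = 0.869.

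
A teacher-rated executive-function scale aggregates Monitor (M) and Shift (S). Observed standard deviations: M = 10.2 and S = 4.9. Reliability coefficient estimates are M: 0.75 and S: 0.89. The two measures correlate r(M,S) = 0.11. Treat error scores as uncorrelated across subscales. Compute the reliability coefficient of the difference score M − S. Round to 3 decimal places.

Var(M−S) = 10.2² + 4.9² − 2·10.2·4.9·0.11 = 128.05 − 10.9956 = 117.054.
With uncorrelated errors the cross-covariances are all true-score covariance, so they carry over unchanged; only the diagonal terms shrink to ρᵢσᵢ².
True-score variance = [10.2²·0.75 + 4.9²·0.89] − 10.9956 = 99.3989 − 10.9956 = 88.4033.
Reliability = 88.4033 / 117.054 = 0.755.

0.755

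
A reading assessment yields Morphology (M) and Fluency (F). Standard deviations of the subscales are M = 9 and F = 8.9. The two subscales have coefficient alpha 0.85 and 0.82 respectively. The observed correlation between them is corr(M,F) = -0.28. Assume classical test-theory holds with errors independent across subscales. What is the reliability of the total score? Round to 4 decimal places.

0.7711

Var(M+F) = 9² + 8.9² + 2·[9·8.9·(-0.28)] = 160.21 − 44.856 = 115.354.
With uncorrelated errors the cross-covariances are all true-score covariance, so they carry over unchanged; only the diagonal terms shrink to ρᵢσᵢ².
True-score variance = [9²·0.85 + 8.9²·0.82] − 44.856 = 133.802 − 44.856 = 88.9462.
Reliability = 88.9462 / 115.354 = 0.7711.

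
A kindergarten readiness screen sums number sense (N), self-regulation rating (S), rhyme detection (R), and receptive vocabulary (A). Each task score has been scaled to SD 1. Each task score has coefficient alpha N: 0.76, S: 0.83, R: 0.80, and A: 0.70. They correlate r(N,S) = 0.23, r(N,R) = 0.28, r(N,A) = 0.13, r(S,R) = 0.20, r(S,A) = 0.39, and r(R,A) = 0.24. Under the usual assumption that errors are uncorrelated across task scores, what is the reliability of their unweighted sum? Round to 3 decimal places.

0.869

Var(N+S+R+A) = 4 + 2·[0.23 + 0.28 + 0.13 + 0.20 + 0.39 + 0.24] = 4 + 2.94 = 6.94.
Because errors are independent across components, Cov(Tᵢ,Tⱼ) = Cov(Xᵢ,Xⱼ); the off-diagonal part of the true-score variance is the same as above.
True-score variance = [0.76 + 0.83 + 0.80 + 0.70] + 2.94 = 3.09 + 2.94 = 6.03.
Reliability = 6.03 / 6.94 = 0.869.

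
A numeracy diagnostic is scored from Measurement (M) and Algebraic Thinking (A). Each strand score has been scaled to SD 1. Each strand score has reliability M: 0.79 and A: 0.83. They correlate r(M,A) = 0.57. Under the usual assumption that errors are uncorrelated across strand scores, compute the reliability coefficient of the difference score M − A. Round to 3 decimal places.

Var(M−A) = 1 + 1 − 2·0.57 = 2 − 1.14 = 0.86.
With uncorrelated errors the cross-covariances are all true-score covariance, so they carry over unchanged; only the diagonal terms shrink to ρᵢσᵢ².
True-score variance = [0.79 + 0.83] − 1.14 = 1.62 − 1.14 = 0.48.
Reliability = 0.48 / 0.86 = 0.558.

0.558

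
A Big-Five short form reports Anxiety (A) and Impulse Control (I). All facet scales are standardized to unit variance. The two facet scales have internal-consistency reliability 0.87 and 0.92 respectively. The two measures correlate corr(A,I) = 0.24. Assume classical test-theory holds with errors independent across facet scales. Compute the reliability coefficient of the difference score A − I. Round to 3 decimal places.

Var(A−I) = 1 + 1 − 2·0.24 = 2 − 0.48 = 1.52.
Under uncorrelated errors the observed covariances equal the true-score covariances, so only the own-variance terms attenuate.
True-score variance = [0.87 + 0.92] − 0.48 = 1.79 − 0.48 = 1.31.
Reliability = 1.31 / 1.52 = 0.862.

0.862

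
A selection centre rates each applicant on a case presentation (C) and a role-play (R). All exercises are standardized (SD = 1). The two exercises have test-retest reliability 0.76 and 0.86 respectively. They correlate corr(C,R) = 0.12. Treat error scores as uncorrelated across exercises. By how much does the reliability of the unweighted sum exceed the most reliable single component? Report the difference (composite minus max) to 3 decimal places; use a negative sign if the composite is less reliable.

-0.030

Var(sum) = 2 + 0.24 = 2.24; true-score variance = 1.62 + 0.24 = 1.86; composite reliability = 0.8304.
Max component reliability = 0.8600.
Difference = 0.8304 − 0.8600 = -0.030.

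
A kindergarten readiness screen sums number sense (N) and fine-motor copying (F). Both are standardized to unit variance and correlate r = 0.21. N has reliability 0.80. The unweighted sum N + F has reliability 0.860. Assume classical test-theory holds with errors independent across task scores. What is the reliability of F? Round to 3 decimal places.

0.861

Var(N+F) = 2 + 2·0.21 = 2.420.
True-score variance = ρ_N + ρ_F + 2·0.21, so 0.860 = (0.80 + ρ_F + 0.42) / 2.420.
ρ_F = 0.860·2.420 − 0.80 − 0.42 = 0.861.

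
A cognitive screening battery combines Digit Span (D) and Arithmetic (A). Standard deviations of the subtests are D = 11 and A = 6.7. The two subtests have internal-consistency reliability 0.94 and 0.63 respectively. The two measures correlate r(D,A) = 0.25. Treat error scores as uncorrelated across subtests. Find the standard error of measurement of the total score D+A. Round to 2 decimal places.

Var(total) = 165.89 + 36.85 = 202.74.
True-score variance = 142.021 + 36.85 = 178.871, so reliability = 0.8823.
Error variance = 202.74 − 178.871 = 23.8693; SEM = √23.8693 = 4.89.

4.89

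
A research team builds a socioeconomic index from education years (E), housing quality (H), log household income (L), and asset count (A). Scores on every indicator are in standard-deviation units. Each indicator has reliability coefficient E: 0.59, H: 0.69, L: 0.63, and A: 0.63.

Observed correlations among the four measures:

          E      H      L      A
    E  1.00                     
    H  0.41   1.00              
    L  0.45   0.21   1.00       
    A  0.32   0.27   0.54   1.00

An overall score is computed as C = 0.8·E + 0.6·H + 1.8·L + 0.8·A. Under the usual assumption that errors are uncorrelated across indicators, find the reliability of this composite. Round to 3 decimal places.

Var(C) = 0.8² + 0.6² + 1.8² + 0.8² + 2·[0.48·0.41 + 1.44·0.45 + 0.64·0.32 + 1.08·0.21 + 0.48·0.27 + 1.44·0.54] = 4.88 + 4.3672 = 9.2472.
Under uncorrelated errors the observed covariances equal the true-score covariances, so only the own-variance terms attenuate.
True-score variance = [0.8²·0.59 + 0.6²·0.69 + 1.8²·0.63 + 0.8²·0.63] + 4.3672 = 3.0704 + 4.3672 = 7.4376.
Reliability = 7.4376 / 9.2472 = 0.804.

0.804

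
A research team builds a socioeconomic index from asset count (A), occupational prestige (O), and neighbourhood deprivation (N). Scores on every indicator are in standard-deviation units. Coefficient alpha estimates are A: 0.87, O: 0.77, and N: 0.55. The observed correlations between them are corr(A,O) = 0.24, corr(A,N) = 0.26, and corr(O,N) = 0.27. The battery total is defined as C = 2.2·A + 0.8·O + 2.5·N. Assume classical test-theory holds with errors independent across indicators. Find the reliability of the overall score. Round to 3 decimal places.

Var(C) = 2.2² + 0.8² + 2.5² + 2·[1.76·0.24 + 5.5·0.26 + 2·0.27] = 11.73 + 4.7848 = 16.5148.
Because errors are independent across components, Cov(Tᵢ,Tⱼ) = Cov(Xᵢ,Xⱼ); the off-diagonal part of the true-score variance is the same as above.
True-score variance = [2.2²·0.87 + 0.8²·0.77 + 2.5²·0.55] + 4.7848 = 8.1411 + 4.7848 = 12.9259.
Reliability = 12.9259 / 16.5148 = 0.783.

0.783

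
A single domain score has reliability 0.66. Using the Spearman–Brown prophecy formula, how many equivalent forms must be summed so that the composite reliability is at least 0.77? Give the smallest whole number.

k ≥ ρ*(1−ρ₁)/(ρ₁(1−ρ*)) = 0.77·0.34 / (0.66·0.23) = 1.725.
Smallest integer k = 2.

2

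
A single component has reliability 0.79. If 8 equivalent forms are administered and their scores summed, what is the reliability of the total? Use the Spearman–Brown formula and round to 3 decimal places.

ρ_k = kρ / (1 + (k−1)ρ) = 8·0.79 / (1 + 7·0.79) = 6.320 / 6.530 = 0.968.

0.968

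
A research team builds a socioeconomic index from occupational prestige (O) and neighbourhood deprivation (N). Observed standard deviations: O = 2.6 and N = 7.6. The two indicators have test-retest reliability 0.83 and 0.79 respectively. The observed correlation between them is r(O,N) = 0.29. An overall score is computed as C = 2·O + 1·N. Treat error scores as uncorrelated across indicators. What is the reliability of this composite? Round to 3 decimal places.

Var(C) = 2²·2.6² + 7.6² + 2·[2·2.6·7.6·0.29] = 84.8 + 22.9216 = 107.722.
With uncorrelated errors the cross-covariances are all true-score covariance, so they carry over unchanged; only the diagonal terms shrink to ρᵢσᵢ².
True-score variance = [2²·2.6²·0.83 + 7.6²·0.79] + 22.9216 = 68.0736 + 22.9216 = 90.9952.
Reliability = 90.9952 / 107.722 = 0.845.

0.845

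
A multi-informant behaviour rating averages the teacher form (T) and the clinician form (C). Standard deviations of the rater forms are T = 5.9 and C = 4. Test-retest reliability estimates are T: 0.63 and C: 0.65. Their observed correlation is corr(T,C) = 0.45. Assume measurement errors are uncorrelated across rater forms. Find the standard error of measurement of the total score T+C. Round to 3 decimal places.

4.299

Var(total) = 50.81 + 21.24 = 72.05.
True-score variance = 32.3303 + 21.24 = 53.5703, so reliability = 0.7435.
Error variance = 72.05 − 53.5703 = 18.4797; SEM = √18.4797 = 4.299.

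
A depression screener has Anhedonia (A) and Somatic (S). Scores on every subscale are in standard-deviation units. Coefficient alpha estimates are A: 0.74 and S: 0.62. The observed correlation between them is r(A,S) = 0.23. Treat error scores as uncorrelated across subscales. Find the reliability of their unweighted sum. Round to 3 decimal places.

Var(A+S) = 2 + 2·[0.23] = 2 + 0.46 = 2.46.
With uncorrelated errors the cross-covariances are all true-score covariance, so they carry over unchanged; only the diagonal terms shrink to ρᵢσᵢ².
True-score variance = [0.74 + 0.62] + 0.46 = 1.36 + 0.46 = 1.82.
Reliability = 1.82 / 2.46 = 0.740.

0.740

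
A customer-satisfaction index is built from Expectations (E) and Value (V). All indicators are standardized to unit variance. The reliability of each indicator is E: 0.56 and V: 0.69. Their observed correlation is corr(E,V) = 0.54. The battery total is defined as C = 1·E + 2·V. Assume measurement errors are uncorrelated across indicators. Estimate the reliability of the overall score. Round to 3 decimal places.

0.765

Var(C) = 1 + 2² + 2·[2·0.54] = 5 + 2.16 = 7.16.
Because errors are independent across components, Cov(Tᵢ,Tⱼ) = Cov(Xᵢ,Xⱼ); the off-diagonal part of the true-score variance is the same as above.
True-score variance = [0.56 + 2²·0.69] + 2.16 = 3.32 + 2.16 = 5.48.
Reliability = 5.48 / 7.16 = 0.765.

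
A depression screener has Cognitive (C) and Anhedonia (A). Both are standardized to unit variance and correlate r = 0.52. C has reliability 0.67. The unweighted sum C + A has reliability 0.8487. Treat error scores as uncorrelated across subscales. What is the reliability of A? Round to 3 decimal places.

0.870

Var(C+A) = 2 + 2·0.52 = 3.040.
True-score variance = ρ_C + ρ_A + 2·0.52, so 0.8487 = (0.67 + ρ_A + 1.04) / 3.040.
ρ_A = 0.8487·3.040 − 0.67 − 1.04 = 0.870.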